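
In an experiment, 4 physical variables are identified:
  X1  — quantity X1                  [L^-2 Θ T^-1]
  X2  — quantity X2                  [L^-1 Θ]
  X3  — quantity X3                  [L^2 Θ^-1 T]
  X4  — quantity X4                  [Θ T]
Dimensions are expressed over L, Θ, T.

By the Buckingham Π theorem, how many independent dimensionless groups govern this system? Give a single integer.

2

Exponent matrix [L,Θ,T] × [X1,X2,X3,X4]:
  L: [-2 -1  2  0]
  Θ: [ 1  1 -1  1]
  T: [-1  0  1  1]
Echelon form has 2 nonzero rows (pivots: X1,X2)
n=4, r=2 ⇒ 2 dimensionless groups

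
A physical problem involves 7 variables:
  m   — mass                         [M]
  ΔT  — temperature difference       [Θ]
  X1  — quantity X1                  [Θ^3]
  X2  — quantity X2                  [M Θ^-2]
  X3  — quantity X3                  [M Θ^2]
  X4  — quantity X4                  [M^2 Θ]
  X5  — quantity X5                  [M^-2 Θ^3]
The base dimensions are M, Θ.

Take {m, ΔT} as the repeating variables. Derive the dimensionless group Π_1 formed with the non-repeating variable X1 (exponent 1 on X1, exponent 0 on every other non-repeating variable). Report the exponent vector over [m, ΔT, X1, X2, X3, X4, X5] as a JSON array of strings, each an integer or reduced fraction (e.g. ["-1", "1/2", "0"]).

Dimensional matrix (M×Θ by m×ΔT×X1×X2×X3×X4×X5):
  M: [ 1  0  0  1  1  2 -2]
  Θ: [ 0  1  3 -2  2  1  3]
RREF → pivots at {m,ΔT} ⇒ r = 2
Repeat: m,ΔT; free: X1,X2,X3,X4,X5
RREF:
  r0: [   1    0    0    1    1    2   -2]
  r1: [   0    1    3   -2    2    1    3]
Fix exponent of X1 at 1, X2 at 0, X3 at 0, X4 at 0, X5 at 0; solve each RREF row for its pivot's exponent:
  r0: exp(m) + (0)·1 = 0 ⇒ exp(m) = 0
  r1: exp(ΔT) + (3)·1 = 0 ⇒ exp(ΔT) = -3
Π_1 = ΔT^-3 · X1

["0", "-3", "1", "0", "0", "0", "0"]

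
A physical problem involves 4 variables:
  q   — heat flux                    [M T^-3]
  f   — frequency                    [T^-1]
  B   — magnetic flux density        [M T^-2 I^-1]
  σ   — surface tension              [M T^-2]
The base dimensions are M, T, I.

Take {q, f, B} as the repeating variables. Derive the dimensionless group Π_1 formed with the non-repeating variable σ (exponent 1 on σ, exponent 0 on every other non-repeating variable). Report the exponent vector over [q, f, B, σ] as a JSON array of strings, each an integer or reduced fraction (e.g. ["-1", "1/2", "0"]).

Dimensional matrix (M×T×I by q×f×B×σ):
  M: [ 1  0  1  1]
  T: [-3 -1 -2 -2]
  I: [ 0  0 -1  0]
RREF → pivots at {q,f,B} ⇒ r = 3
Repeat: q,f,B; free: σ
RREF:
  r0: [   1    0    0    1]
  r1: [   0    1    0   -1]
  r2: [   0    0    1    0]
Fix exponent of σ at 1; solve each RREF row for its pivot's exponent:
  r0: exp(q) + (1)·1 = 0 ⇒ exp(q) = -1
  r1: exp(f) + (-1)·1 = 0 ⇒ exp(f) = 1
  r2: exp(B) + (0)·1 = 0 ⇒ exp(B) = 0
Π_1 = q^-1 · f · σ

["-1", "1", "0", "1"]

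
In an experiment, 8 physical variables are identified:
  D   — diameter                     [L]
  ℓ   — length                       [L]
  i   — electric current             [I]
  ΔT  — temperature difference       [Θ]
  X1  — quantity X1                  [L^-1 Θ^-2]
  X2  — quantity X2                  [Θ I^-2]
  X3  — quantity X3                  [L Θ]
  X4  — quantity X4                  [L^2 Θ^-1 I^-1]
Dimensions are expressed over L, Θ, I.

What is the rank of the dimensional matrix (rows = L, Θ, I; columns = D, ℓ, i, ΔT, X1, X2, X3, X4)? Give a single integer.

Exponent matrix [L,Θ,I] × [D,ℓ,i,ΔT,X1,X2,X3,X4]:
  L: [ 1  1  0  0 -1  0  1  2]
  Θ: [ 0  0  0  1 -2  1  1 -1]
  I: [ 0  0  1  0  0 -2  0 -1]
Echelon form has 3 nonzero rows (pivots: D,i,ΔT)

3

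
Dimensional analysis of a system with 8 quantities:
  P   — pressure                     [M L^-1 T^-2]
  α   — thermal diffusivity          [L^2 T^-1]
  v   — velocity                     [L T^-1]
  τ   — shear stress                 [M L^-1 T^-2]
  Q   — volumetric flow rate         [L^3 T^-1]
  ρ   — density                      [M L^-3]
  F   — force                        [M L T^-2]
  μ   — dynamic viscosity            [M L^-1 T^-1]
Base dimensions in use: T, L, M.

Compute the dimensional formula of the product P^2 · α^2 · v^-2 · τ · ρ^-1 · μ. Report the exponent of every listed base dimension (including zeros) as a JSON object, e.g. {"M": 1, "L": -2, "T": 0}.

{"T": -7, "L": 1, "M": 3}

Dimensional matrix (T×L×M by P×α×v×τ×Q×ρ×F×μ):
  T: [-2 -1 -1 -2 -1  0 -2 -1]
  L: [-1  2  1 -1  3 -3  1 -1]
  M: [ 1  0  0  1  0  1  1  1]
  [T]: (2)·-2+(2)·-1+(-2)·-1+(1)·-2+(-1)·0+(1)·-1 = -7
  [L]: (2)·-1+(2)·2+(-2)·1+(1)·-1+(-1)·-3+(1)·-1 = 1
  [M]: (2)·1+(2)·0+(-2)·0+(1)·1+(-1)·1+(1)·1 = 3
⇒ T^-7 L M^3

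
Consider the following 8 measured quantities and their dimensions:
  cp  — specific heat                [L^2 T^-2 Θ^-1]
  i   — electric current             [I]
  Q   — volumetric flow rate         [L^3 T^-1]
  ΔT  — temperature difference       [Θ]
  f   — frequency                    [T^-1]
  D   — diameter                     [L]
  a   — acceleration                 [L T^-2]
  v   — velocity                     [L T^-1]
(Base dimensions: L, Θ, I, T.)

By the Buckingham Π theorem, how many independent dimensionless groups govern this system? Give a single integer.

Exponent matrix [L,Θ,I,T] × [cp,i,Q,ΔT,f,D,a,v]:
  L: [ 2  0  3  0  0  1  1  1]
  Θ: [-1  0  0  1  0  0  0  0]
  I: [ 0  1  0  0  0  0  0  0]
  T: [-2  0 -1  0 -1  0 -2 -1]
Echelon form has 4 nonzero rows (pivots: cp,i,Q,ΔT)
Π count = n − r = 8 − 4 = 4

4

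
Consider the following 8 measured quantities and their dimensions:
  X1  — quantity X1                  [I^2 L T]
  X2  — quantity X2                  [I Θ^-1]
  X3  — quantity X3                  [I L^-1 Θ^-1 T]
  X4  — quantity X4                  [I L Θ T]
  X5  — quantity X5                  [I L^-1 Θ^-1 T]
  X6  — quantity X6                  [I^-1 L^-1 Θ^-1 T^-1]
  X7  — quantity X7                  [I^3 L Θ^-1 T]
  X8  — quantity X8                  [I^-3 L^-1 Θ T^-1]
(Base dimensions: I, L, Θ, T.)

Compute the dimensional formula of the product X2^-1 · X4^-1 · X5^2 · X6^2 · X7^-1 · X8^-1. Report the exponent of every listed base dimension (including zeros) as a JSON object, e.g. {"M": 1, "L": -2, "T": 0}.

{"I": -2, "L": -5, "Θ": -4, "T": -1}

Exponent matrix [I,L,Θ,T] × [X1,X2,X3,X4,X5,X6,X7,X8]:
  I: [ 2  1  1  1  1 -1  3 -3]
  L: [ 1  0 -1  1 -1 -1  1 -1]
  Θ: [ 0 -1 -1  1 -1 -1 -1  1]
  T: [ 1  0  1  1  1 -1  1 -1]
  [I]: (-1)·1+(-1)·1+(2)·1+(2)·-1+(-1)·3+(-1)·-3 = -2
  [L]: (-1)·0+(-1)·1+(2)·-1+(2)·-1+(-1)·1+(-1)·-1 = -5
  [Θ]: (-1)·-1+(-1)·1+(2)·-1+(2)·-1+(-1)·-1+(-1)·1 = -4
  [T]: (-1)·0+(-1)·1+(2)·1+(2)·-1+(-1)·1+(-1)·-1 = -1
⇒ I^-2 L^-5 Θ^-4 T^-1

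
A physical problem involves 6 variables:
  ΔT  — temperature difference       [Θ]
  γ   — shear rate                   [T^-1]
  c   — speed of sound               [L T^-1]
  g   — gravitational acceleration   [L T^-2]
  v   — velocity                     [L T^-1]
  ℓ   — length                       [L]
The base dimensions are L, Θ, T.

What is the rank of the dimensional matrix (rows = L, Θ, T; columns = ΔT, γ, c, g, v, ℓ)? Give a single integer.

Exponent matrix [L,Θ,T] × [ΔT,γ,c,g,v,ℓ]:
  L: [ 0  0  1  1  1  1]
  Θ: [ 1  0  0  0  0  0]
  T: [ 0 -1 -1 -2 -1  0]
Row reduction gives pivot columns ΔT,γ,c; rank = 3

3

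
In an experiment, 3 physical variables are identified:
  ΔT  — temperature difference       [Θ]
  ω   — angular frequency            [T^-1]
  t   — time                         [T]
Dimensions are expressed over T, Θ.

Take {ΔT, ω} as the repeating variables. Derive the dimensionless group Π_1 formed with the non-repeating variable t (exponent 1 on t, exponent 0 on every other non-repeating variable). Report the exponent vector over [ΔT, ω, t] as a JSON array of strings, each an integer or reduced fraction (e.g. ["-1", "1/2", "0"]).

Dimensional matrix (T×Θ by ΔT×ω×t):
  T: [ 0 -1  1]
  Θ: [ 1  0  0]
Echelon form has 2 nonzero rows (pivots: ΔT,ω)
Repeat: ΔT,ω; free: t
RREF:
  r0: [   1    0    0]
  r1: [   0    1   -1]
Fix exponent of t at 1; solve each RREF row for its pivot's exponent:
  r0: exp(ΔT) + (0)·1 = 0 ⇒ exp(ΔT) = 0
  r1: exp(ω) + (-1)·1 = 0 ⇒ exp(ω) = 1
Π_1 = ω · t

["0", "1", "1"]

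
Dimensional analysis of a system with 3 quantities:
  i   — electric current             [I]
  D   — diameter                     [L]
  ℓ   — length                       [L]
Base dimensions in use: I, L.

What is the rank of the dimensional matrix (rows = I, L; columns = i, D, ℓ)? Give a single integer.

Dimensional matrix (I×L by i×D×ℓ):
  I: [ 1  0  0]
  L: [ 0  1  1]
RREF → pivots at {i,D} ⇒ r = 2

2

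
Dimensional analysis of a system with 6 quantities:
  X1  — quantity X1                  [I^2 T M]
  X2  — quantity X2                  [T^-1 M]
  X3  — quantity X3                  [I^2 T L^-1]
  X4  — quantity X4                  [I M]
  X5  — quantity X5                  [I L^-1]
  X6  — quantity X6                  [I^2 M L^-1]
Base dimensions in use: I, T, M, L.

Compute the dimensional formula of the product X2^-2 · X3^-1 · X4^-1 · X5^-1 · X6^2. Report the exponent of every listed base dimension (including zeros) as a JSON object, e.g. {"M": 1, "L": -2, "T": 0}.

{"I": 0, "T": 1, "M": -1, "L": 0}

Write exponents as rows I,T,M,L / cols X1,X2,X3,X4,X5,X6:
  I: [ 2  0  2  1  1  2]
  T: [ 1 -1  1  0  0  0]
  M: [ 1  1  0  1  0  1]
  L: [ 0  0 -1  0 -1 -1]
  [I]: (-2)·0+(-1)·2+(-1)·1+(-1)·1+(2)·2 = 0
  [T]: (-2)·-1+(-1)·1+(-1)·0+(-1)·0+(2)·0 = 1
  [M]: (-2)·1+(-1)·0+(-1)·1+(-1)·0+(2)·1 = -1
  [L]: (-2)·0+(-1)·-1+(-1)·0+(-1)·-1+(2)·-1 = 0
⇒ T M^-1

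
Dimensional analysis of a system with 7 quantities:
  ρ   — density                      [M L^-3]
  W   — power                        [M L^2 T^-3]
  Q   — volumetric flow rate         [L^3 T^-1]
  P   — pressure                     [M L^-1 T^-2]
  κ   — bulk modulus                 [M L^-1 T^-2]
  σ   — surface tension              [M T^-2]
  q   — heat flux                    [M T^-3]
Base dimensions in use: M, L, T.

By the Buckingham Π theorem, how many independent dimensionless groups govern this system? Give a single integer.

Write exponents as rows M,L,T / cols ρ,W,Q,P,κ,σ,q:
  M: [ 1  1  0  1  1  1  1]
  L: [-3  2  3 -1 -1  0  0]
  T: [ 0 -3 -1 -2 -2 -2 -3]
Echelon form has 3 nonzero rows (pivots: ρ,W,Q)
n=7, r=3 ⇒ 4 dimensionless groups

4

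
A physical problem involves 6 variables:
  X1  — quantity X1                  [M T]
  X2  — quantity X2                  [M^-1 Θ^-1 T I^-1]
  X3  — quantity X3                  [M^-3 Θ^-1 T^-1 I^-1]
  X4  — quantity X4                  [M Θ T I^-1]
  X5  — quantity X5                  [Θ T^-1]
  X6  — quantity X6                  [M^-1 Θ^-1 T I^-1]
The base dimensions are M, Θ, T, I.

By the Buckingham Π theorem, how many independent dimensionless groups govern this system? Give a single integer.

Exponent matrix [M,Θ,T,I] × [X1,X2,X3,X4,X5,X6]:
  M: [ 1 -1 -3  1  0 -1]
  Θ: [ 0 -1 -1  1  1 -1]
  T: [ 1  1 -1  1 -1  1]
  I: [ 0 -1 -1 -1  0 -1]
RREF → pivots at {X1,X2,X4} ⇒ r = 3
6 vars − rank 3 = 3 Π groups

3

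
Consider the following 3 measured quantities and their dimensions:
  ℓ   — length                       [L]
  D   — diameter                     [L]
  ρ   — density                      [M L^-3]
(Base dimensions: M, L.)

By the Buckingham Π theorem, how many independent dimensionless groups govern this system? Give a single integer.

1

Dimensional matrix (M×L by ℓ×D×ρ):
  M: [ 0  0  1]
  L: [ 1  1 -3]
RREF → pivots at {ℓ,ρ} ⇒ r = 2
Π count = n − r = 3 − 2 = 1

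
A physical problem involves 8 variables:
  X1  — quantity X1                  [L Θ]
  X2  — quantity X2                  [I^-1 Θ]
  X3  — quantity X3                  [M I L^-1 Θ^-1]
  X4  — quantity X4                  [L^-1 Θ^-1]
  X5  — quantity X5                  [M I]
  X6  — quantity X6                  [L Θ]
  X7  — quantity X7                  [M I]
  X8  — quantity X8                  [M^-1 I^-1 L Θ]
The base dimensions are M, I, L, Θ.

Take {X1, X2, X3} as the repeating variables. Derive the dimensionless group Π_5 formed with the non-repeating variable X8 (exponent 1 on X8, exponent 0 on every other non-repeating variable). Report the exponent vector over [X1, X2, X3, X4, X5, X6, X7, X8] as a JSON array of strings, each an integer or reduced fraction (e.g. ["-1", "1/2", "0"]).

["0", "0", "1", "0", "0", "0", "0", "1"]

Write exponents as rows M,I,L,Θ / cols X1,X2,X3,X4,X5,X6,X7,X8:
  M: [ 0  0  1  0  1  0  1 -1]
  I: [ 0 -1  1  0  1  0  1 -1]
  L: [ 1  0 -1 -1  0  1  0  1]
  Θ: [ 1  1 -1 -1  0  1  0  1]
Echelon form has 3 nonzero rows (pivots: X1,X2,X3)
Pivot set = {X1,X2,X3}, free = {X4,X5,X6,X7,X8}
RREF:
  r0: [   1    0    0   -1    1    1    1    0]
  r1: [   0    1    0    0    0    0    0    0]
  r2: [   0    0    1    0    1    0    1   -1]
  r3: [   0    0    0    0    0    0    0    0]
Fix exponent of X8 at 1, X4 at 0, X5 at 0, X6 at 0, X7 at 0; solve each RREF row for its pivot's exponent:
  r0: exp(X1) + (0)·1 = 0 ⇒ exp(X1) = 0
  r1: exp(X2) + (0)·1 = 0 ⇒ exp(X2) = 0
  r2: exp(X3) + (-1)·1 = 0 ⇒ exp(X3) = 1
Π_5 = X3 · X8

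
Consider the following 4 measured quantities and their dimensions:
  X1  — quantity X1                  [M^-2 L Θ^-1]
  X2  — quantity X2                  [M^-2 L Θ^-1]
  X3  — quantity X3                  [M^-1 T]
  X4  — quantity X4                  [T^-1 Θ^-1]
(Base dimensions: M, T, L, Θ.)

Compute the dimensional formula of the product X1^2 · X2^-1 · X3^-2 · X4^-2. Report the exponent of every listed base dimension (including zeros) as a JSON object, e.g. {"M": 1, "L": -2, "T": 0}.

{"M": 0, "T": 0, "L": 1, "Θ": 1}

Exponent matrix [M,T,L,Θ] × [X1,X2,X3,X4]:
  M: [-2 -2 -1  0]
  T: [ 0  0  1 -1]
  L: [ 1  1  0  0]
  Θ: [-1 -1  0 -1]
  [M]: (2)·-2+(-1)·-2+(-2)·-1+(-2)·0 = 0
  [T]: (2)·0+(-1)·0+(-2)·1+(-2)·-1 = 0
  [L]: (2)·1+(-1)·1+(-2)·0+(-2)·0 = 1
  [Θ]: (2)·-1+(-1)·-1+(-2)·0+(-2)·-1 = 1
⇒ L Θ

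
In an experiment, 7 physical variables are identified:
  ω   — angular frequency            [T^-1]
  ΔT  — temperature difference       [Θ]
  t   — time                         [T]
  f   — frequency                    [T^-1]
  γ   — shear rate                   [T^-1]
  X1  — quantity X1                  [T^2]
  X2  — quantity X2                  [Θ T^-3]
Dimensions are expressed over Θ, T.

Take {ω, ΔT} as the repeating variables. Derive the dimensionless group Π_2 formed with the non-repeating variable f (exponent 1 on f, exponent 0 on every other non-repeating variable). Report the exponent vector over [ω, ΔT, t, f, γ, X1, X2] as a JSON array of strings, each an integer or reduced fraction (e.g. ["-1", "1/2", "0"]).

Dimensional matrix (Θ×T by ω×ΔT×t×f×γ×X1×X2):
  Θ: [ 0  1  0  0  0  0  1]
  T: [-1  0  1 -1 -1  2 -3]
Echelon form has 2 nonzero rows (pivots: ω,ΔT)
Repeat: ω,ΔT; free: t,f,γ,X1,X2
RREF:
  r0: [   1    0   -1    1    1   -2    3]
  r1: [   0    1    0    0    0    0    1]
Fix exponent of f at 1, t at 0, γ at 0, X1 at 0, X2 at 0; solve each RREF row for its pivot's exponent:
  r0: exp(ω) + (1)·1 = 0 ⇒ exp(ω) = -1
  r1: exp(ΔT) + (0)·1 = 0 ⇒ exp(ΔT) = 0
Π_2 = ω^-1 · f

["-1", "0", "0", "1", "0", "0", "0"]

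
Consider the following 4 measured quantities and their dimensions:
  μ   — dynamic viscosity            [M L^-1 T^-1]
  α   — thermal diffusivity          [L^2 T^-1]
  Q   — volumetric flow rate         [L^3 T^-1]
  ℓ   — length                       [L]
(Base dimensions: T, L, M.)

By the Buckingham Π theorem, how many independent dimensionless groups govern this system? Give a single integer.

1

Exponent matrix [T,L,M] × [μ,α,Q,ℓ]:
  T: [-1 -1 -1  0]
  L: [-1  2  3  1]
  M: [ 1  0  0  0]
Echelon form has 3 nonzero rows (pivots: μ,α,Q)
Π count = n − r = 4 − 3 = 1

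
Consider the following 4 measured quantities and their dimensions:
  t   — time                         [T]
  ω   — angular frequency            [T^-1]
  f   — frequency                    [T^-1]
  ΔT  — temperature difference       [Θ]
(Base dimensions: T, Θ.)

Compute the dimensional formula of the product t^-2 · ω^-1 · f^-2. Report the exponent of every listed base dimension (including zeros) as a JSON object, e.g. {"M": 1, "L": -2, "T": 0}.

Exponent matrix [T,Θ] × [t,ω,f,ΔT]:
  T: [ 1 -1 -1  0]
  Θ: [ 0  0  0  1]
  [T]: (-2)·1+(-1)·-1+(-2)·-1 = 1
  [Θ]: (-2)·0+(-1)·0+(-2)·0 = 0
⇒ T

{"T": 1, "Θ": 0}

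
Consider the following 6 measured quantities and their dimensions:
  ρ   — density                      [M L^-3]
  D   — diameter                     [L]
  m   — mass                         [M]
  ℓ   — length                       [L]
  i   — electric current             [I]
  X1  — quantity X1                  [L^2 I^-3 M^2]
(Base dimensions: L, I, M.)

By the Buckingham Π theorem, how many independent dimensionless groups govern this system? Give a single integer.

Exponent matrix [L,I,M] × [ρ,D,m,ℓ,i,X1]:
  L: [-3  1  0  1  0  2]
  I: [ 0  0  0  0  1 -3]
  M: [ 1  0  1  0  0  2]
RREF → pivots at {ρ,D,i} ⇒ r = 3
6 vars − rank 3 = 3 Π groups

3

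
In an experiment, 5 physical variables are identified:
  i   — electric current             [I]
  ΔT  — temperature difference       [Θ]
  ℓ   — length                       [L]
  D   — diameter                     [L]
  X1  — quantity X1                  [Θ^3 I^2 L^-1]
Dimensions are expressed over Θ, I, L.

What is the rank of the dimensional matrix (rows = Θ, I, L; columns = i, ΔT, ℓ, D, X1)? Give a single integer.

3

Exponent matrix [Θ,I,L] × [i,ΔT,ℓ,D,X1]:
  Θ: [ 0  1  0  0  3]
  I: [ 1  0  0  0  2]
  L: [ 0  0  1  1 -1]
RREF → pivots at {i,ΔT,ℓ} ⇒ r = 3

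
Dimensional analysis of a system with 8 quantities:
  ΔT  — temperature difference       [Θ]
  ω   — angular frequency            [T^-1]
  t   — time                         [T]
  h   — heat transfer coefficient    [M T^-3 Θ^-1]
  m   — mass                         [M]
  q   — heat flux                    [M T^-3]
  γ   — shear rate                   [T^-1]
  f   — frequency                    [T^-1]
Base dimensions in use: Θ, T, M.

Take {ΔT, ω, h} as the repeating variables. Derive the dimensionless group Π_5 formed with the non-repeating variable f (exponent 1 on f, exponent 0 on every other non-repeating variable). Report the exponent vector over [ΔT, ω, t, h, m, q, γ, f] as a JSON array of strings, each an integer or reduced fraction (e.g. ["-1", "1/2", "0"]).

Exponent matrix [Θ,T,M] × [ΔT,ω,t,h,m,q,γ,f]:
  Θ: [ 1  0  0 -1  0  0  0  0]
  T: [ 0 -1  1 -3  0 -3 -1 -1]
  M: [ 0  0  0  1  1  1  0  0]
RREF → pivots at {ΔT,ω,h} ⇒ r = 3
Pivot set = {ΔT,ω,h}, free = {t,m,q,γ,f}
RREF:
  r0: [   1    0    0    0    1    1    0    0]
  r1: [   0    1   -1    0   -3    0    1    1]
  r2: [   0    0    0    1    1    1    0    0]
Fix exponent of f at 1, t at 0, m at 0, q at 0, γ at 0; solve each RREF row for its pivot's exponent:
  r0: exp(ΔT) + (0)·1 = 0 ⇒ exp(ΔT) = 0
  r1: exp(ω) + (1)·1 = 0 ⇒ exp(ω) = -1
  r2: exp(h) + (0)·1 = 0 ⇒ exp(h) = 0
Π_5 = ω^-1 · f

["0", "-1", "0", "0", "0", "0", "0", "1"]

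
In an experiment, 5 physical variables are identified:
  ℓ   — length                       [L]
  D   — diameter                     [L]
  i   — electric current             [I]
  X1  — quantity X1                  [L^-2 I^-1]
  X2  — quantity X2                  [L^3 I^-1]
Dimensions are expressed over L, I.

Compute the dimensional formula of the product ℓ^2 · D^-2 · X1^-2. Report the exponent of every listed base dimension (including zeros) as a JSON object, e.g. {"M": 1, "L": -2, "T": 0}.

Exponent matrix [L,I] × [ℓ,D,i,X1,X2]:
  L: [ 1  1  0 -2  3]
  I: [ 0  0  1 -1 -1]
  [L]: (2)·1+(-2)·1+(-2)·-2 = 4
  [I]: (2)·0+(-2)·0+(-2)·-1 = 2
⇒ L^4 I^2

{"L": 4, "I": 2}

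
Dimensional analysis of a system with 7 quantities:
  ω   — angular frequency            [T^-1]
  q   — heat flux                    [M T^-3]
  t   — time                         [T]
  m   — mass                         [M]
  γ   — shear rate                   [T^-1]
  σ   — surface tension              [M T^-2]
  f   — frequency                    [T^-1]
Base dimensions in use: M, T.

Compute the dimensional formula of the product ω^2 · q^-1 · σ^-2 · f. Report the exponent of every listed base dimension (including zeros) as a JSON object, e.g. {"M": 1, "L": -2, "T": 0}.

{"M": -3, "T": 4}

Write exponents as rows M,T / cols ω,q,t,m,γ,σ,f:
  M: [ 0  1  0  1  0  1  0]
  T: [-1 -3  1  0 -1 -2 -1]
  [M]: (2)·0+(-1)·1+(-2)·1+(1)·0 = -3
  [T]: (2)·-1+(-1)·-3+(-2)·-2+(1)·-1 = 4
⇒ M^-3 T^4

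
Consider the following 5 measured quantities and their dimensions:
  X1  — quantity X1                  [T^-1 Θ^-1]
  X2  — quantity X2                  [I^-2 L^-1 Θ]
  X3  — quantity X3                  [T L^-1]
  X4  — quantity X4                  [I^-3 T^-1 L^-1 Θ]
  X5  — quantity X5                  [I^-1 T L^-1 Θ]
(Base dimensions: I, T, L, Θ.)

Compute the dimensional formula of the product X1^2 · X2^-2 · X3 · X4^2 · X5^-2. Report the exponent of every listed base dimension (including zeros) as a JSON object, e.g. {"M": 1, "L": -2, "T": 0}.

Exponent matrix [I,T,L,Θ] × [X1,X2,X3,X4,X5]:
  I: [ 0 -2  0 -3 -1]
  T: [-1  0  1 -1  1]
  L: [ 0 -1 -1 -1 -1]
  Θ: [-1  1  0  1  1]
  [I]: (2)·0+(-2)·-2+(1)·0+(2)·-3+(-2)·-1 = 0
  [T]: (2)·-1+(-2)·0+(1)·1+(2)·-1+(-2)·1 = -5
  [L]: (2)·0+(-2)·-1+(1)·-1+(2)·-1+(-2)·-1 = 1
  [Θ]: (2)·-1+(-2)·1+(1)·0+(2)·1+(-2)·1 = -4
⇒ T^-5 L Θ^-4

{"I": 0, "T": -5, "L": 1, "Θ": -4}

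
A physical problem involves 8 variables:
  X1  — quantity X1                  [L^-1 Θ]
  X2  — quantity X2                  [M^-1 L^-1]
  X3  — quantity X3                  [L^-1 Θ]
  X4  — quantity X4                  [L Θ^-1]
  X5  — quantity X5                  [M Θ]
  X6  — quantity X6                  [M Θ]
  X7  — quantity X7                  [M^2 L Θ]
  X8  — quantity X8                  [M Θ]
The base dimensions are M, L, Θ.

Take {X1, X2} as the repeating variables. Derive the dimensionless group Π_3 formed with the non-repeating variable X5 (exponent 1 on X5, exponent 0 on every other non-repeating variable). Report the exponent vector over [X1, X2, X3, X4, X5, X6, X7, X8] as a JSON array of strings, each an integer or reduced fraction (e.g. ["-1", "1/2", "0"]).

["-1", "1", "0", "0", "1", "0", "0", "0"]

Exponent matrix [M,L,Θ] × [X1,X2,X3,X4,X5,X6,X7,X8]:
  M: [ 0 -1  0  0  1  1  2  1]
  L: [-1 -1 -1  1  0  0  1  0]
  Θ: [ 1  0  1 -1  1  1  1  1]
Echelon form has 2 nonzero rows (pivots: X1,X2)
Pivot set = {X1,X2}, free = {X3,X4,X5,X6,X7,X8}
RREF:
  r0: [   1    0    1   -1    1    1    1    1]
  r1: [   0    1    0    0   -1   -1   -2   -1]
  r2: [   0    0    0    0    0    0    0    0]
Fix exponent of X5 at 1, X3 at 0, X4 at 0, X6 at 0, X7 at 0, X8 at 0; solve each RREF row for its pivot's exponent:
  r0: exp(X1) + (1)·1 = 0 ⇒ exp(X1) = -1
  r1: exp(X2) + (-1)·1 = 0 ⇒ exp(X2) = 1
Π_3 = X1^-1 · X2 · X5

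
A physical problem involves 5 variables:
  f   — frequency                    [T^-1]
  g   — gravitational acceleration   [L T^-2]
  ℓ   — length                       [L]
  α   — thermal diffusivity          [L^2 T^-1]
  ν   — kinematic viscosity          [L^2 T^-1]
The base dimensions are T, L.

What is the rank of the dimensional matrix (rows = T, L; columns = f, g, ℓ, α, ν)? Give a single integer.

2

Write exponents as rows T,L / cols f,g,ℓ,α,ν:
  T: [-1 -2  0 -1 -1]
  L: [ 0  1  1  2  2]
Row reduction gives pivot columns f,g; rank = 2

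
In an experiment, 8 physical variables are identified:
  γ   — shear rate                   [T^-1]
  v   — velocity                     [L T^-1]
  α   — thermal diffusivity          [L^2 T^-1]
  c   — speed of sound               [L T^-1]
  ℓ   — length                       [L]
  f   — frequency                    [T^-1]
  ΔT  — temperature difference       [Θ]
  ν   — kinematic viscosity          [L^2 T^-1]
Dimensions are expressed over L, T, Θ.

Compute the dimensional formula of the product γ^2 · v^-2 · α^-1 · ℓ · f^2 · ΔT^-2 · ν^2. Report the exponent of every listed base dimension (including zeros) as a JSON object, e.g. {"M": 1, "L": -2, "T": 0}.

Write exponents as rows L,T,Θ / cols γ,v,α,c,ℓ,f,ΔT,ν:
  L: [ 0  1  2  1  1  0  0  2]
  T: [-1 -1 -1 -1  0 -1  0 -1]
  Θ: [ 0  0  0  0  0  0  1  0]
  [L]: (2)·0+(-2)·1+(-1)·2+(1)·1+(2)·0+(-2)·0+(2)·2 = 1
  [T]: (2)·-1+(-2)·-1+(-1)·-1+(1)·0+(2)·-1+(-2)·0+(2)·-1 = -3
  [Θ]: (2)·0+(-2)·0+(-1)·0+(1)·0+(2)·0+(-2)·1+(2)·0 = -2
⇒ L T^-3 Θ^-2

{"L": 1, "T": -3, "Θ": -2}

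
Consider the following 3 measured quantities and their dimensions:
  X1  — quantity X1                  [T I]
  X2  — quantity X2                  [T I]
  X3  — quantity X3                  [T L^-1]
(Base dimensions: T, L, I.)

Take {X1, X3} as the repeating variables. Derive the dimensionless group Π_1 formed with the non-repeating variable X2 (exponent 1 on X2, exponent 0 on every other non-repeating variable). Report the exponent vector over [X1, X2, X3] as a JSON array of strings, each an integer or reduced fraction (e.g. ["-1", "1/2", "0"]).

Dimensional matrix (T×L×I by X1×X2×X3):
  T: [ 1  1  1]
  L: [ 0  0 -1]
  I: [ 1  1  0]
Echelon form has 2 nonzero rows (pivots: X1,X3)
Pivot set = {X1,X3}, free = {X2}
RREF:
  r0: [   1    1    0]
  r1: [   0    0    1]
  r2: [   0    0    0]
Fix exponent of X2 at 1; solve each RREF row for its pivot's exponent:
  r0: exp(X1) + (1)·1 = 0 ⇒ exp(X1) = -1
  r1: exp(X3) + (0)·1 = 0 ⇒ exp(X3) = 0
Π_1 = X1^-1 · X2

["-1", "1", "0"]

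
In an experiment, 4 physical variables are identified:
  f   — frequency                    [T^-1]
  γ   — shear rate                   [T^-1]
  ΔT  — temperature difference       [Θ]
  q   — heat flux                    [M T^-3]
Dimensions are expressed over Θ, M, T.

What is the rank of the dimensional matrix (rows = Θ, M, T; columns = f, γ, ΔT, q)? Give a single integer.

3

Exponent matrix [Θ,M,T] × [f,γ,ΔT,q]:
  Θ: [ 0  0  1  0]
  M: [ 0  0  0  1]
  T: [-1 -1  0 -3]
Echelon form has 3 nonzero rows (pivots: f,ΔT,q)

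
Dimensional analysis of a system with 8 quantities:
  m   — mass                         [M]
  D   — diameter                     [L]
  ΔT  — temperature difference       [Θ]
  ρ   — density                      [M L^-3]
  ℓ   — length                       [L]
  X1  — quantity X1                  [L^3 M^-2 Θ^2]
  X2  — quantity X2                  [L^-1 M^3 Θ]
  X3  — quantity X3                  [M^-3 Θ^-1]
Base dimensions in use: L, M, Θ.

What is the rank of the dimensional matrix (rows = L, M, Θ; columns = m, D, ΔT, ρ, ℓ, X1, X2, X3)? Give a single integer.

3

Write exponents as rows L,M,Θ / cols m,D,ΔT,ρ,ℓ,X1,X2,X3:
  L: [ 0  1  0 -3  1  3 -1  0]
  M: [ 1  0  0  1  0 -2  3 -3]
  Θ: [ 0  0  1  0  0  2  1 -1]
RREF → pivots at {m,D,ΔT} ⇒ r = 3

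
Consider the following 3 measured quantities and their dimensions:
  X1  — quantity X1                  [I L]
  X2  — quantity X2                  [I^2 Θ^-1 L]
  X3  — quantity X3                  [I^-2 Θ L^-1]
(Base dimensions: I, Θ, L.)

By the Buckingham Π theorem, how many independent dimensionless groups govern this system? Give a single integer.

1

Dimensional matrix (I×Θ×L by X1×X2×X3):
  I: [ 1  2 -2]
  Θ: [ 0 -1  1]
  L: [ 1  1 -1]
Row reduction gives pivot columns X1,X2; rank = 2
Π count = n − r = 3 − 2 = 1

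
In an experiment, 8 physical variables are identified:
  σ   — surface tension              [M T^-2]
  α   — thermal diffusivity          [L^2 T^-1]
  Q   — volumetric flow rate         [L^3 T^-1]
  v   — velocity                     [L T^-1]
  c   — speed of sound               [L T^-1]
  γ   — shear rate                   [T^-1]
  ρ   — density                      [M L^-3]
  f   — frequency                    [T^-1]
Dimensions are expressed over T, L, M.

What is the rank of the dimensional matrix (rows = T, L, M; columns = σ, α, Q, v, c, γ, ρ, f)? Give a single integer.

3

Dimensional matrix (T×L×M by σ×α×Q×v×c×γ×ρ×f):
  T: [-2 -1 -1 -1 -1 -1  0 -1]
  L: [ 0  2  3  1  1  0 -3  0]
  M: [ 1  0  0  0  0  0  1  0]
RREF → pivots at {σ,α,Q} ⇒ r = 3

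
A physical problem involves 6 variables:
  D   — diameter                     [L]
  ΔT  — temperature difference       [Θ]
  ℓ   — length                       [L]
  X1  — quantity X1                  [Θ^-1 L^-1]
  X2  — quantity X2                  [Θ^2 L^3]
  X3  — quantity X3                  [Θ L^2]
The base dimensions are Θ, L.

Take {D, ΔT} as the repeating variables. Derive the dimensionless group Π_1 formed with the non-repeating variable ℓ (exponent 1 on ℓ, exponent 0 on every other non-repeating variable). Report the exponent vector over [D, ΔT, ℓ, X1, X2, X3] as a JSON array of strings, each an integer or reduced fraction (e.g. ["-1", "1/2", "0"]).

Dimensional matrix (Θ×L by D×ΔT×ℓ×X1×X2×X3):
  Θ: [ 0  1  0 -1  2  1]
  L: [ 1  0  1 -1  3  2]
Echelon form has 2 nonzero rows (pivots: D,ΔT)
Repeat: D,ΔT; free: ℓ,X1,X2,X3
RREF:
  r0: [   1    0    1   -1    3    2]
  r1: [   0    1    0   -1    2    1]
Fix exponent of ℓ at 1, X1 at 0, X2 at 0, X3 at 0; solve each RREF row for its pivot's exponent:
  r0: exp(D) + (1)·1 = 0 ⇒ exp(D) = -1
  r1: exp(ΔT) + (0)·1 = 0 ⇒ exp(ΔT) = 0
Π_1 = D^-1 · ℓ

["-1", "0", "1", "0", "0", "0"]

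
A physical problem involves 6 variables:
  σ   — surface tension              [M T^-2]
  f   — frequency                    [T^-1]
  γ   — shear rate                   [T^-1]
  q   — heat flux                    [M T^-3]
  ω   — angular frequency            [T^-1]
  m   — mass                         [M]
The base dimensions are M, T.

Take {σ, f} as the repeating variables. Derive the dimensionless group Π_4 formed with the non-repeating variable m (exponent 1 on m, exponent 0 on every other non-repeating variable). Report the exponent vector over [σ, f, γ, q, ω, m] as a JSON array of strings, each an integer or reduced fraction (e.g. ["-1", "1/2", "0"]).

["-1", "2", "0", "0", "0", "1"]

Exponent matrix [M,T] × [σ,f,γ,q,ω,m]:
  M: [ 1  0  0  1  0  1]
  T: [-2 -1 -1 -3 -1  0]
RREF → pivots at {σ,f} ⇒ r = 2
Repeat: σ,f; free: γ,q,ω,m
RREF:
  r0: [   1    0    0    1    0    1]
  r1: [   0    1    1    1    1   -2]
Fix exponent of m at 1, γ at 0, q at 0, ω at 0; solve each RREF row for its pivot's exponent:
  r0: exp(σ) + (1)·1 = 0 ⇒ exp(σ) = -1
  r1: exp(f) + (-2)·1 = 0 ⇒ exp(f) = 2
Π_4 = σ^-1 · f^2 · m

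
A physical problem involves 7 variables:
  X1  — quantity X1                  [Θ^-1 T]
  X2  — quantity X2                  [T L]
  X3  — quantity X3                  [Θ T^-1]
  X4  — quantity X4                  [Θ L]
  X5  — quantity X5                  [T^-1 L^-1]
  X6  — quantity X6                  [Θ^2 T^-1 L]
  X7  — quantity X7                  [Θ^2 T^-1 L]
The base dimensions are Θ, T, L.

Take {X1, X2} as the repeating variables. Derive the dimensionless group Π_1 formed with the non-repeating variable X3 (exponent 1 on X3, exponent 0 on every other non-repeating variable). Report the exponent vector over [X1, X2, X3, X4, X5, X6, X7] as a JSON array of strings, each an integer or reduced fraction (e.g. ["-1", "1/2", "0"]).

["1", "0", "1", "0", "0", "0", "0"]

Exponent matrix [Θ,T,L] × [X1,X2,X3,X4,X5,X6,X7]:
  Θ: [-1  0  1  1  0  2  2]
  T: [ 1  1 -1  0 -1 -1 -1]
  L: [ 0  1  0  1 -1  1  1]
Echelon form has 2 nonzero rows (pivots: X1,X2)
Repeat: X1,X2; free: X3,X4,X5,X6,X7
RREF:
  r0: [   1    0   -1   -1    0   -2   -2]
  r1: [   0    1    0    1   -1    1    1]
  r2: [   0    0    0    0    0    0    0]
Fix exponent of X3 at 1, X4 at 0, X5 at 0, X6 at 0, X7 at 0; solve each RREF row for its pivot's exponent:
  r0: exp(X1) + (-1)·1 = 0 ⇒ exp(X1) = 1
  r1: exp(X2) + (0)·1 = 0 ⇒ exp(X2) = 0
Π_1 = X1 · X3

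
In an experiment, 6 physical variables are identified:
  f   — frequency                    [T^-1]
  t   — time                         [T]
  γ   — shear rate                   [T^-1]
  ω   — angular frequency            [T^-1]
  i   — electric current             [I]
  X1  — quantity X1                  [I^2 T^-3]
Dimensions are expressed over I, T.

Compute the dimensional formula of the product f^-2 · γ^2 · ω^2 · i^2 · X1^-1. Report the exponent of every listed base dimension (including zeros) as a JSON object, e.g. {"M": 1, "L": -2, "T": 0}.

{"I": 0, "T": 1}

Write exponents as rows I,T / cols f,t,γ,ω,i,X1:
  I: [ 0  0  0  0  1  2]
  T: [-1  1 -1 -1  0 -3]
  [I]: (-2)·0+(2)·0+(2)·0+(2)·1+(-1)·2 = 0
  [T]: (-2)·-1+(2)·-1+(2)·-1+(2)·0+(-1)·-3 = 1
⇒ T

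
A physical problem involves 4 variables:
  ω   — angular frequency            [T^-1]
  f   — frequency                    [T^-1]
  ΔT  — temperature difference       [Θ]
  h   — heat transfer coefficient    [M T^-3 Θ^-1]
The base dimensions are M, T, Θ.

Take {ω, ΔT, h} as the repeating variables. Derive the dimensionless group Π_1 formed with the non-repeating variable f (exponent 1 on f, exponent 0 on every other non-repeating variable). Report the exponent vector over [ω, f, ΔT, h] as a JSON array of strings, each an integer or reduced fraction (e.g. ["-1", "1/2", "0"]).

["-1", "1", "0", "0"]

Exponent matrix [M,T,Θ] × [ω,f,ΔT,h]:
  M: [ 0  0  0  1]
  T: [-1 -1  0 -3]
  Θ: [ 0  0  1 -1]
RREF → pivots at {ω,ΔT,h} ⇒ r = 3
Repeat: ω,ΔT,h; free: f
RREF:
  r0: [   1    1    0    0]
  r1: [   0    0    1    0]
  r2: [   0    0    0    1]
Fix exponent of f at 1; solve each RREF row for its pivot's exponent:
  r0: exp(ω) + (1)·1 = 0 ⇒ exp(ω) = -1
  r1: exp(ΔT) + (0)·1 = 0 ⇒ exp(ΔT) = 0
  r2: exp(h) + (0)·1 = 0 ⇒ exp(h) = 0
Π_1 = ω^-1 · f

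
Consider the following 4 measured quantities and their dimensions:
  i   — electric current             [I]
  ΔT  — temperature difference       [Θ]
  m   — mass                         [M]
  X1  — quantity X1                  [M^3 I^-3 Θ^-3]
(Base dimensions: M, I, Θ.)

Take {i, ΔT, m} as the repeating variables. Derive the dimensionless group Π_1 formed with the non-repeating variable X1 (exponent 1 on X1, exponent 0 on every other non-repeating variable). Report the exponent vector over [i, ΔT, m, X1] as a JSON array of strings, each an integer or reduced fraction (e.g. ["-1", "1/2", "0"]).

Dimensional matrix (M×I×Θ by i×ΔT×m×X1):
  M: [ 0  0  1  3]
  I: [ 1  0  0 -3]
  Θ: [ 0  1  0 -3]
Row reduction gives pivot columns i,ΔT,m; rank = 3
Repeat: i,ΔT,m; free: X1
RREF:
  r0: [   1    0    0   -3]
  r1: [   0    1    0   -3]
  r2: [   0    0    1    3]
Fix exponent of X1 at 1; solve each RREF row for its pivot's exponent:
  r0: exp(i) + (-3)·1 = 0 ⇒ exp(i) = 3
  r1: exp(ΔT) + (-3)·1 = 0 ⇒ exp(ΔT) = 3
  r2: exp(m) + (3)·1 = 0 ⇒ exp(m) = -3
Π_1 = i^3 · ΔT^3 · m^-3 · X1

["3", "3", "-3", "1"]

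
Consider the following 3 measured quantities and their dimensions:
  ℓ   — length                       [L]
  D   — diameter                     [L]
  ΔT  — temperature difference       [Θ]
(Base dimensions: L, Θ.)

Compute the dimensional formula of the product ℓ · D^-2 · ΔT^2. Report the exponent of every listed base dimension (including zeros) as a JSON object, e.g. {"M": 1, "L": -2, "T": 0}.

Exponent matrix [L,Θ] × [ℓ,D,ΔT]:
  L: [ 1  1  0]
  Θ: [ 0  0  1]
  [L]: (1)·1+(-2)·1+(2)·0 = -1
  [Θ]: (1)·0+(-2)·0+(2)·1 = 2
⇒ L^-1 Θ^2

{"L": -1, "Θ": 2}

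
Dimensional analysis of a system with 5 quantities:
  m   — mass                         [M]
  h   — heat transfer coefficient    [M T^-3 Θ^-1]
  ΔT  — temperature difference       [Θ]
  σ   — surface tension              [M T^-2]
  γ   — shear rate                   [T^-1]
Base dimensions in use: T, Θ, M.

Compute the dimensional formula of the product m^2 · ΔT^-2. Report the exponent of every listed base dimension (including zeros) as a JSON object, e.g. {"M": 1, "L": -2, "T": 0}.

{"T": 0, "Θ": -2, "M": 2}

Dimensional matrix (T×Θ×M by m×h×ΔT×σ×γ):
  T: [ 0 -3  0 -2 -1]
  Θ: [ 0 -1  1  0  0]
  M: [ 1  1  0  1  0]
  [T]: (2)·0+(-2)·0 = 0
  [Θ]: (2)·0+(-2)·1 = -2
  [M]: (2)·1+(-2)·0 = 2
⇒ Θ^-2 M^2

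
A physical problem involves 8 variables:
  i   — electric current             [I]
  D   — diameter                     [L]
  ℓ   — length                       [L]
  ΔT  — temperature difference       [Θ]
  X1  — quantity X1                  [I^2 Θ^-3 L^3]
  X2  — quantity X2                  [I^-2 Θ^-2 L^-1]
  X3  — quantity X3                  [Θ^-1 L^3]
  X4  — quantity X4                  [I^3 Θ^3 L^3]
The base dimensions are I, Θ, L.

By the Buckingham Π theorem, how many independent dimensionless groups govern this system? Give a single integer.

5

Write exponents as rows I,Θ,L / cols i,D,ℓ,ΔT,X1,X2,X3,X4:
  I: [ 1  0  0  0  2 -2  0  3]
  Θ: [ 0  0  0  1 -3 -2 -1  3]
  L: [ 0  1  1  0  3 -1  3  3]
RREF → pivots at {i,D,ΔT} ⇒ r = 3
8 vars − rank 3 = 5 Π groups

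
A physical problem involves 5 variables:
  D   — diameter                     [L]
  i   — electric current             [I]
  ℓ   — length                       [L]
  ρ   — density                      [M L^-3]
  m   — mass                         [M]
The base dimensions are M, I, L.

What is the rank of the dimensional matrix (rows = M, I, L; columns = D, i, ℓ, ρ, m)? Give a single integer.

Exponent matrix [M,I,L] × [D,i,ℓ,ρ,m]:
  M: [ 0  0  0  1  1]
  I: [ 0  1  0  0  0]
  L: [ 1  0  1 -3  0]
Row reduction gives pivot columns D,i,ρ; rank = 3

3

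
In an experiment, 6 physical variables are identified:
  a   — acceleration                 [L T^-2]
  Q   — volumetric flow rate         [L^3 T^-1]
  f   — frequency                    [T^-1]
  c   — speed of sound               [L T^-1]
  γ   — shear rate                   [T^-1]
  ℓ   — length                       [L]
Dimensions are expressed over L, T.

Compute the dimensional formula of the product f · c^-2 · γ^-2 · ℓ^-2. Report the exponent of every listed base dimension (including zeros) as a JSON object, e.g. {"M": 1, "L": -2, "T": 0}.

{"L": -4, "T": 3}

Dimensional matrix (L×T by a×Q×f×c×γ×ℓ):
  L: [ 1  3  0  1  0  1]
  T: [-2 -1 -1 -1 -1  0]
  [L]: (1)·0+(-2)·1+(-2)·0+(-2)·1 = -4
  [T]: (1)·-1+(-2)·-1+(-2)·-1+(-2)·0 = 3
⇒ L^-4 T^3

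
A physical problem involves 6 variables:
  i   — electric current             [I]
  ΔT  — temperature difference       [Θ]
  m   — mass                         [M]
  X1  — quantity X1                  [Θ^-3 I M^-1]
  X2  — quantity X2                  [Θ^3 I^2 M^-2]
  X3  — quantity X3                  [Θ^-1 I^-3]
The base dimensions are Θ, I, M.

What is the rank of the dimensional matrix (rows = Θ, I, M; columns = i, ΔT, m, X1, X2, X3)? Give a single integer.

Exponent matrix [Θ,I,M] × [i,ΔT,m,X1,X2,X3]:
  Θ: [ 0  1  0 -3  3 -1]
  I: [ 1  0  0  1  2 -3]
  M: [ 0  0  1 -1 -2  0]
Row reduction gives pivot columns i,ΔT,m; rank = 3

3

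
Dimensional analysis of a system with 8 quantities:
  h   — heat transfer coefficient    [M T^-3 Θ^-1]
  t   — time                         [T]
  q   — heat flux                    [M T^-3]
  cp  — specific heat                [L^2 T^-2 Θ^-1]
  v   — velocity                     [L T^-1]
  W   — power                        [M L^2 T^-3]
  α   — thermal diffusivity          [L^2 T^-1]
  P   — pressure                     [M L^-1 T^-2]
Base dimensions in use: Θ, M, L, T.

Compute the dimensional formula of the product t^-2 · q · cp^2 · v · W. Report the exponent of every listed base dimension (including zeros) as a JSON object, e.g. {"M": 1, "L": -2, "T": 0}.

{"Θ": -2, "M": 2, "L": 7, "T": -13}

Exponent matrix [Θ,M,L,T] × [h,t,q,cp,v,W,α,P]:
  Θ: [-1  0  0 -1  0  0  0  0]
  M: [ 1  0  1  0  0  1  0  1]
  L: [ 0  0  0  2  1  2  2 -1]
  T: [-3  1 -3 -2 -1 -3 -1 -2]
  [Θ]: (-2)·0+(1)·0+(2)·-1+(1)·0+(1)·0 = -2
  [M]: (-2)·0+(1)·1+(2)·0+(1)·0+(1)·1 = 2
  [L]: (-2)·0+(1)·0+(2)·2+(1)·1+(1)·2 = 7
  [T]: (-2)·1+(1)·-3+(2)·-2+(1)·-1+(1)·-3 = -13
⇒ Θ^-2 M^2 L^7 T^-13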